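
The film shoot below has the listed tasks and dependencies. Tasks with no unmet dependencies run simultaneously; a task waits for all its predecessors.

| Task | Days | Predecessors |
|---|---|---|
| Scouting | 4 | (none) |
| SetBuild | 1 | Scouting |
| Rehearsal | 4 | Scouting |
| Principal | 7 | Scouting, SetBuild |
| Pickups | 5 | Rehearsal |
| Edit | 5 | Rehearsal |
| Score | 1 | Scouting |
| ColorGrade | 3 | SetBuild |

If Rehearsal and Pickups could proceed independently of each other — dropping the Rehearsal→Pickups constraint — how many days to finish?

Before: longest chain Scouting→Rehearsal→Pickups = 4+4+5 = 13, finish 13.
Without Rehearsal→Pickups, Pickups's earliest start moves from 8 to 0.
After: Scouting→Rehearsal→Edit = 4+4+5 = 13 → 13 days.

13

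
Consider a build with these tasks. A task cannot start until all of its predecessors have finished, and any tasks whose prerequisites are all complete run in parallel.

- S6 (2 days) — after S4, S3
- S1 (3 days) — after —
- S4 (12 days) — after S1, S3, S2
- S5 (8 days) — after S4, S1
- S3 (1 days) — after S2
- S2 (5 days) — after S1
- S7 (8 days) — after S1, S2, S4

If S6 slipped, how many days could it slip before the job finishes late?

S1→S2→S3→S4→S5 = 3+5+1+12+8 = 29 sets the makespan at 29 days.
Longest path through S6: 23 days (earliest finish 23, latest finish 29).
Float = 29 − 23 = 6.

6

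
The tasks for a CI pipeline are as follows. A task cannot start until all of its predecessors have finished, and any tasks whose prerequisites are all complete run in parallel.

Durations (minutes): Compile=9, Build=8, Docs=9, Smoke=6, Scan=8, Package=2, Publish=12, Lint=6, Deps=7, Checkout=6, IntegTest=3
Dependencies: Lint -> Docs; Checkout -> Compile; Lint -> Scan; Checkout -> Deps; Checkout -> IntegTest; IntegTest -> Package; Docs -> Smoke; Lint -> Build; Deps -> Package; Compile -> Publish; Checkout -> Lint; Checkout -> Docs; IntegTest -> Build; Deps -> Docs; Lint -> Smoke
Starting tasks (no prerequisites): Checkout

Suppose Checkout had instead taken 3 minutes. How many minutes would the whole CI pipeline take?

Actual critical path: Checkout→Deps→Docs→Smoke = 6+7+9+6 = 28 ⇒ 28 minutes.
Checkout is on the critical path; changing it to 3 makes that path 25 minutes.
No other chain overtakes it, so the finish is 25 minutes.

25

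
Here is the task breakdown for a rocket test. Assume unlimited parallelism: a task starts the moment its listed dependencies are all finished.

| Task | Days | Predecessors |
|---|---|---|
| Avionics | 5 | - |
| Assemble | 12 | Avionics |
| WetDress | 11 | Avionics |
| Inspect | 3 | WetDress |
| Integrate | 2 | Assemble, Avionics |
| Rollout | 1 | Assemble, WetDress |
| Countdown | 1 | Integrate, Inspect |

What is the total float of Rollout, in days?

Avionics→Assemble→Integrate→Countdown = 5+12+2+1 = 20 sets the makespan at 20 days.
The longest chain containing Rollout totals 18 days.
So Rollout can slip 20 − 18 = 2 days.

2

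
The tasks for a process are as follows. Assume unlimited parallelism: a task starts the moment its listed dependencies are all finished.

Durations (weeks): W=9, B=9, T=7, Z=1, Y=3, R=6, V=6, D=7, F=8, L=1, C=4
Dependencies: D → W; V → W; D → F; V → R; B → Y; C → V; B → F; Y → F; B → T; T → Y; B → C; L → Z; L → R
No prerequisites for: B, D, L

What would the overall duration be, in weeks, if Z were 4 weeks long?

28

Actual critical path: B→C→V→W = 9+4+6+9 = 28 ⇒ 28 weeks.
The longest path through Z is only 2 weeks, so Z has float 26.
That remains the longest chain; total 28 weeks.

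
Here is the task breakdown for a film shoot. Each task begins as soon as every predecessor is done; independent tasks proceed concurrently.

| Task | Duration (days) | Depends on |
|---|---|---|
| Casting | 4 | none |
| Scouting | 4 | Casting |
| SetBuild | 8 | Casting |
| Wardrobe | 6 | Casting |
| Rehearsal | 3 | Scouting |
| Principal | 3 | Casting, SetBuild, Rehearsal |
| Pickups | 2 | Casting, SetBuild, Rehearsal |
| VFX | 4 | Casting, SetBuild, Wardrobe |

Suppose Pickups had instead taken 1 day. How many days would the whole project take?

Actual critical path: Casting→SetBuild→VFX = 4+8+4 = 16 ⇒ 16 days.
Pickups has 2 days of float (longest path through it is 14).
That remains the longest chain; total 16 days.

16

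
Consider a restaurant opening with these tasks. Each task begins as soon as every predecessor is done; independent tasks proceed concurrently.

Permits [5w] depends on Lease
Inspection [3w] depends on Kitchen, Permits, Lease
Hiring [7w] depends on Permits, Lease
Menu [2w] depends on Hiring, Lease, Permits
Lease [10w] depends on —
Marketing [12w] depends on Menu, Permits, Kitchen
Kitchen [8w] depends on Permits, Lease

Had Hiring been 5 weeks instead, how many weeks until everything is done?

35

The binding path is Lease→Permits→Hiring→Menu→Marketing = 10+5+7+2+12 = 36; finish at 36 weeks.
Hiring lies on that path, so at 5 weeks the path becomes 34 weeks.
Now Lease→Permits→Kitchen→Marketing = 10+5+8+12 = 35 is longest, so the finish becomes 35 weeks.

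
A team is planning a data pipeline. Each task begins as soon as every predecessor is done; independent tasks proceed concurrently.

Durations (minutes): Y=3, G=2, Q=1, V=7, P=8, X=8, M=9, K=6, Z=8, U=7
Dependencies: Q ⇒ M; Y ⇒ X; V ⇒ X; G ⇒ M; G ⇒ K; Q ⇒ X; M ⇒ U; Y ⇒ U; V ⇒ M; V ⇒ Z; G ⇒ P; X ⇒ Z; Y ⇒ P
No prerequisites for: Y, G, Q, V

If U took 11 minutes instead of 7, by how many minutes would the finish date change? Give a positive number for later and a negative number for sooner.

Critical path before the change: V→M→U = 7+9+7 = 23 giving 23 minutes.
Since U is critical, the +4 change carries straight to that chain (now 27 minutes).
That remains the longest chain; total 27 minutes.
Change in finish: 27 − 23 = +4 minutes.

4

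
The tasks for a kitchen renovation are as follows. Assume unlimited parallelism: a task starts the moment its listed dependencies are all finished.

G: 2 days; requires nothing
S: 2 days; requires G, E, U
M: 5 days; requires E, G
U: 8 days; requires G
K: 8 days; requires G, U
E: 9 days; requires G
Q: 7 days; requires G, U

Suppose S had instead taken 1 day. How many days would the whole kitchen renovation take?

18

The binding path is G→U→K = 2+8+8 = 18; finish at 18 days.
The longest path through S is only 13 days, so S has float 5.
The critical path is still G→U→K; finish is now 18 days.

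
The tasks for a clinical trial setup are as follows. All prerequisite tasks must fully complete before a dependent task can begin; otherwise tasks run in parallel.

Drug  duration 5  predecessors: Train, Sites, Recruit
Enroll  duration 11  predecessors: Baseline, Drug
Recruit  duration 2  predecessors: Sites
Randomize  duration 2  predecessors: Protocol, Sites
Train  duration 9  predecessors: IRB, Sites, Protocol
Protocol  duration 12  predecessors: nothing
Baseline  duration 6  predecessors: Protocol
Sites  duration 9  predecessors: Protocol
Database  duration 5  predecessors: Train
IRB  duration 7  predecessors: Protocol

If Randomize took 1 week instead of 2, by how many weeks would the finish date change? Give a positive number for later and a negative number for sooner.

0

As given, the longest chain is Protocol→Sites→Train→Drug→Enroll = 12+9+9+5+11 = 46, so the finish is 46 weeks.
Randomize has 23 weeks of float (longest path through it is 23).
No other chain overtakes it, so the finish is 46 weeks.
Change in finish: 46 − 46 = +0 weeks.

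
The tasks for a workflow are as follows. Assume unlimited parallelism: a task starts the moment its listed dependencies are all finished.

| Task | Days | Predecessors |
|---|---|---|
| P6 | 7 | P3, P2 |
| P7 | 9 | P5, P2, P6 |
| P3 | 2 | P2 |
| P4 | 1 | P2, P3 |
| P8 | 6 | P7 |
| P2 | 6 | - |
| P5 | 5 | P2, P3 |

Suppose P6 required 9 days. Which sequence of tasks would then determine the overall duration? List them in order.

P2, P3, P6, P7, P8

As given, the longest chain is P2→P3→P6→P7→P8 = 6+2+7+9+6 = 30, so the finish is 30 days.
P6 is on the critical path; changing it to 9 makes that path 32 days.
No other chain overtakes it, so the finish is 32 days.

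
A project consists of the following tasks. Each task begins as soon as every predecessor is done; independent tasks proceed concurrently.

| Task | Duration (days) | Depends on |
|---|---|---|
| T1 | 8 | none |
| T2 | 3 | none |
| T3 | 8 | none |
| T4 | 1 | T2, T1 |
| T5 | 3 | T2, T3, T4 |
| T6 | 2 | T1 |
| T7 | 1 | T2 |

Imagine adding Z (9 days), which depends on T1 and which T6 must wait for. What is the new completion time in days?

Originally the job takes 12 days.
With Z inserted, T6 now waits for max(T1, Z).
New critical path: T1→Z→T6 = 8+9+2 = 19 ⇒ 19 days.

19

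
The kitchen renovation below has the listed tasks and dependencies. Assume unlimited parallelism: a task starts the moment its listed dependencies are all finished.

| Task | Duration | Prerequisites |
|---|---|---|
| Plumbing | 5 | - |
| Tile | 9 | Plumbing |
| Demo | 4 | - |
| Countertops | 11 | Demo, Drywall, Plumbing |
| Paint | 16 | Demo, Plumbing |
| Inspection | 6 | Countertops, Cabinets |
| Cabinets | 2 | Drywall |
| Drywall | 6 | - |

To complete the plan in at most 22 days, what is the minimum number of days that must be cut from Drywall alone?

1

Current finish: 23 days; target: 22.
Drywall is on every critical path, so each day cut from Drywall cuts the finish by one (this holds down to a finish of 22).
Need 23 − 22 = 1 day off Drywall → Drywall becomes 5 days, finish becomes 22.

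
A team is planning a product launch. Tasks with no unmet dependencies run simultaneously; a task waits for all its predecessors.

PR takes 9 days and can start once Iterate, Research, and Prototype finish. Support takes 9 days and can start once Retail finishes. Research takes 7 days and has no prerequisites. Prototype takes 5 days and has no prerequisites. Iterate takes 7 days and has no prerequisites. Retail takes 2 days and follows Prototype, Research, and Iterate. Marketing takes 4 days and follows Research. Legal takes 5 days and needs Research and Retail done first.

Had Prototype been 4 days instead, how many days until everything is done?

The binding path is Research→Retail→Support = 7+2+9 = 18; finish at 18 days.
The longest path through Prototype is only 16 days, so Prototype has float 2.
That remains the longest chain; total 18 days.

18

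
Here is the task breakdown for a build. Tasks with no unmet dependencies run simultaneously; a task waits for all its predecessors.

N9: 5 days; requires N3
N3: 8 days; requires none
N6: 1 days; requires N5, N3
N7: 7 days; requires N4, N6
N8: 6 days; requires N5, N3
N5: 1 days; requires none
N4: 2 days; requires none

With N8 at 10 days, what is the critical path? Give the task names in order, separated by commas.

N3, N8

As given, the longest chain is N3→N6→N7 = 8+1+7 = 16, so the finish is 16 days.
The longest path through N8 is only 14 days, so N8 has float 2.
Now N3→N8 = 8+10 = 18 is longest, so the finish becomes 18 days.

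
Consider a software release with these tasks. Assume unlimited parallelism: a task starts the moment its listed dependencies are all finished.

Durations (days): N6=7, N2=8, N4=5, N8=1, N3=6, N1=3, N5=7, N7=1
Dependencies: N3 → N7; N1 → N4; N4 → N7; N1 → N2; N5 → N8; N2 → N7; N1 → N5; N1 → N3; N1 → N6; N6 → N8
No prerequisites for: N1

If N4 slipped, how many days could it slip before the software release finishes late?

3

Critical path: N1→N2→N7 = 3+8+1 = 12, so the finish is 12 days.
N4 finishes as early as 8 and must finish by 11.
So N4 can slip 11 − 8 = 3 days.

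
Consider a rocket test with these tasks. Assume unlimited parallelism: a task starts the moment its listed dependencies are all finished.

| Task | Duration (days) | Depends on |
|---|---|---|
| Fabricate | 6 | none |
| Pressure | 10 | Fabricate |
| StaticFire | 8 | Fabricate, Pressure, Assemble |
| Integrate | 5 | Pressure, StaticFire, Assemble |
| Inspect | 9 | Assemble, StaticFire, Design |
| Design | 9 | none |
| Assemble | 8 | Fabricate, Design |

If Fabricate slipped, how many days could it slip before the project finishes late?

Design→Assemble→StaticFire→Inspect = 9+8+8+9 = 34 sets the makespan at 34 days.
Fabricate finishes as early as 6 and must finish by 7.
So Fabricate can slip 7 − 6 = 1 day.

1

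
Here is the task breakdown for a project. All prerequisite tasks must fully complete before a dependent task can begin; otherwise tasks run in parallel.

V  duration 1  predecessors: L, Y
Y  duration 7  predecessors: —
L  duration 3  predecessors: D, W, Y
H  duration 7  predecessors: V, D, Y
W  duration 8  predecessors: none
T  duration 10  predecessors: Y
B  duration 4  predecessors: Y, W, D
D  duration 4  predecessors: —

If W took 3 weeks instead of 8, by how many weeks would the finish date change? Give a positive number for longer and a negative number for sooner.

Actual critical path: W→L→V→H = 8+3+1+7 = 19 ⇒ 19 weeks.
Since W is critical, the -5 change carries straight to that chain (now 14 weeks).
Now Y→L→V→H = 7+3+1+7 = 18 is longest, so the finish becomes 18 weeks.
Change in finish: 18 − 19 = -1 weeks.

-1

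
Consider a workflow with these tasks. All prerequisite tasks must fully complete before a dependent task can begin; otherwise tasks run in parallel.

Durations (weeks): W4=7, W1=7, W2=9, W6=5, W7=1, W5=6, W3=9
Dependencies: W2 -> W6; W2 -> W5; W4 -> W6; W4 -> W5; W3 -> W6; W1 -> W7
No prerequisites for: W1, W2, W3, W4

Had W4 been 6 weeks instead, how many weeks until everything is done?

The binding path is W2→W5 = 9+6 = 15; finish at 15 weeks.
The longest path through W4 is only 13 weeks, so W4 has float 2.
The critical path is still W2→W5; finish is now 15 weeks.

15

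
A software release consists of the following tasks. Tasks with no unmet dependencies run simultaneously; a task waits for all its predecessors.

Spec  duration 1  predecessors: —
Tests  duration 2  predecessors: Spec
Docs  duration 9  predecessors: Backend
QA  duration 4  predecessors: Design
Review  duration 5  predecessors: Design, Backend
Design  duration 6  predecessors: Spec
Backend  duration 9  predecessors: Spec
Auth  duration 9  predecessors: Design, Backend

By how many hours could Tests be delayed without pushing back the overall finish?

The longest chain is Spec→Backend→Auth = 1+9+9 = 19; overall finish 19 hours.
The longest chain containing Tests totals 3 hours.
Slack of Tests = 17 − 1 = 16 hours.

16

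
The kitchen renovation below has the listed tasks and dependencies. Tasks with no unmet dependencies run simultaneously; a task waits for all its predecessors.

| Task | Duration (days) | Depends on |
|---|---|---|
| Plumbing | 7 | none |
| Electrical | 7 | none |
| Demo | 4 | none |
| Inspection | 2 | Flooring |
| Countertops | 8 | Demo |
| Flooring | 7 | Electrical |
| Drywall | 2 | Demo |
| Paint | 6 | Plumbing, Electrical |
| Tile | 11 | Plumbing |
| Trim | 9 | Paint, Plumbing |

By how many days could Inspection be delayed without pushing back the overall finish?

The longest chain is Plumbing→Paint→Trim = 7+6+9 = 22; overall finish 22 days.
The longest chain containing Inspection totals 16 days.
Float = 22 − 16 = 6.

6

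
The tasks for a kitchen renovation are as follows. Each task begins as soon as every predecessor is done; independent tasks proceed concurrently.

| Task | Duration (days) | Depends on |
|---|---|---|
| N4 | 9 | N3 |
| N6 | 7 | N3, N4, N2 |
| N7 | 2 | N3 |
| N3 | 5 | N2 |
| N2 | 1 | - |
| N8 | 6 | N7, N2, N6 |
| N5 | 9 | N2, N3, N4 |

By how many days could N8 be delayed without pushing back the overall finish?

Critical path: N2→N3→N4→N6→N8 = 1+5+9+7+6 = 28, so the finish is 28 days.
The longest chain containing N8 totals 28 days.
Slack of N8 = 22 − 22 = 0 days.

0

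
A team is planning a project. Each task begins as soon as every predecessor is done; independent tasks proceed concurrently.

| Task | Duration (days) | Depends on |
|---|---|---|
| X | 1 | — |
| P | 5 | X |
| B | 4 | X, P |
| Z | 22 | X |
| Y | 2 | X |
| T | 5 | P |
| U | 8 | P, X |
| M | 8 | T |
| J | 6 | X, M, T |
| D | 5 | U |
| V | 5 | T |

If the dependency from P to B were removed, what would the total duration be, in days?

With the dependency in place, X→P→T→M→J = 1+5+5+8+6 = 25 sets the finish at 25 days.
Without P→B, B's earliest start moves from 6 to 1.
New critical path: X→P→T→M→J = 1+5+5+8+6 = 25 ⇒ 25 days.

25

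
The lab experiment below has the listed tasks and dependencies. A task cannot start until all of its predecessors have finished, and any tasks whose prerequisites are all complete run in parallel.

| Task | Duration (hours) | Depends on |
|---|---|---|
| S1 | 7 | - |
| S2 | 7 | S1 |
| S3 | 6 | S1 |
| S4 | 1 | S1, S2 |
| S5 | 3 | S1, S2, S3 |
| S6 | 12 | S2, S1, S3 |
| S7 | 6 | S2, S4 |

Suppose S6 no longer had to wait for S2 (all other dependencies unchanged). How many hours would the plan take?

25

Original critical path: S1→S2→S6 = 7+7+12 = 26 ⇒ 26 hours.
Without S2→S6, S6's earliest start moves from 14 to 13.
The longest chain is now S1→S3→S6 = 7+6+12 = 25, so the plan takes 25 hours.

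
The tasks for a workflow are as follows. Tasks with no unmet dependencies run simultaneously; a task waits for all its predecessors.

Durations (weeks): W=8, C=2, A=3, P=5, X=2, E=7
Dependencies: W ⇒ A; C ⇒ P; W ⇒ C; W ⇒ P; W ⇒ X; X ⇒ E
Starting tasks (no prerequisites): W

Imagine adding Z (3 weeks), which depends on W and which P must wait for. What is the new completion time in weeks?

17

Originally the schedule takes 17 weeks.
With Z inserted, P now waits for max(W, C, Z).
New critical path: W→X→E = 8+2+7 = 17 ⇒ 17 weeks.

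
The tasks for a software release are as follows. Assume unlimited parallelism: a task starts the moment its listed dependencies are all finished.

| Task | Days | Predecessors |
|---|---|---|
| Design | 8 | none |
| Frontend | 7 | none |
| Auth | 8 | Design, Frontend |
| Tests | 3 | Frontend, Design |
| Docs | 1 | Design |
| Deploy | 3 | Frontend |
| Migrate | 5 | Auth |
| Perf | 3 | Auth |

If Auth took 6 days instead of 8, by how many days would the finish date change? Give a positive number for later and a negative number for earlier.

The binding path is Design→Auth→Migrate = 8+8+5 = 21; finish at 21 days.
Auth lies on that path, so at 6 days the path becomes 19 days.
That remains the longest chain; total 19 days.
Change in finish: 19 − 21 = -2 days.

-2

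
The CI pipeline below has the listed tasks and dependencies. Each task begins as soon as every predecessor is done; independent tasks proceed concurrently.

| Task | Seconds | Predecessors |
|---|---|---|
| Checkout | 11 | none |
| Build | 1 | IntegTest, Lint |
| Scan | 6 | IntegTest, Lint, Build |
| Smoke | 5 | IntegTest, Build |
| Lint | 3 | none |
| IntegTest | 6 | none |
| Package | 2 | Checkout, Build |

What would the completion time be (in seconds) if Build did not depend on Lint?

13

Original critical path: Checkout→Package = 11+2 = 13 ⇒ 13 seconds.
Dropping Lint→Build doesn't change Build's earliest start (6); another predecessor still binds.
The longest chain is now Checkout→Package = 11+2 = 13, so the job takes 13 seconds.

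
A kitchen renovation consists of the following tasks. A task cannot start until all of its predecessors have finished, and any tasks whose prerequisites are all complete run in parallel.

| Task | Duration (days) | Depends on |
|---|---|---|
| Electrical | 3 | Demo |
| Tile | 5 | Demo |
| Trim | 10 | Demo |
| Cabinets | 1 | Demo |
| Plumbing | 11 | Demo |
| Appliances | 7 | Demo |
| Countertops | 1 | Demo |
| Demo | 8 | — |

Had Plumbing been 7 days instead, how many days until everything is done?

18

Critical path before the change: Demo→Plumbing = 8+11 = 19 giving 19 days.
Plumbing lies on that path, so at 7 days the path becomes 15 days.
The binding chain switches to Demo→Trim = 8+10 = 18; finish 18 days.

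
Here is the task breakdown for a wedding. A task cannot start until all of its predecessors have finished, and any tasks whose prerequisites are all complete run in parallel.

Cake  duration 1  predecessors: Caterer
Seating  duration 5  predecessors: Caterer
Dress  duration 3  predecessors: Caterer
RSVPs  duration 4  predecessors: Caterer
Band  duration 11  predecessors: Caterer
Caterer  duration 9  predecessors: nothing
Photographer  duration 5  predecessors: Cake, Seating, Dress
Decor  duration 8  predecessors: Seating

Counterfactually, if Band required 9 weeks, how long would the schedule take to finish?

22

Baseline: Caterer→Seating→Decor = 9+5+8 = 22 → 22 weeks.
Band is off the critical path — its longest chain is 20 weeks, giving 2 of slack.
No other chain overtakes it, so the finish is 22 weeks.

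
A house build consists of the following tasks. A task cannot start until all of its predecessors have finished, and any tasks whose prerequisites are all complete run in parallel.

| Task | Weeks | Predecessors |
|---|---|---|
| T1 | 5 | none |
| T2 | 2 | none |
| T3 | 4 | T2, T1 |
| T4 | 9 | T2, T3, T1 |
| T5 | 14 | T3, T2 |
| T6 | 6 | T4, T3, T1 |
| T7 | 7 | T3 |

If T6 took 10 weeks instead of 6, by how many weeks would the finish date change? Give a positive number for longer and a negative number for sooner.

Actual critical path: T1→T3→T4→T6 = 5+4+9+6 = 24 ⇒ 24 weeks.
Since T6 is critical, the +4 change carries straight to that chain (now 28 weeks).
No other chain overtakes it, so the finish is 28 weeks.
Change in finish: 28 − 24 = +4 weeks.

4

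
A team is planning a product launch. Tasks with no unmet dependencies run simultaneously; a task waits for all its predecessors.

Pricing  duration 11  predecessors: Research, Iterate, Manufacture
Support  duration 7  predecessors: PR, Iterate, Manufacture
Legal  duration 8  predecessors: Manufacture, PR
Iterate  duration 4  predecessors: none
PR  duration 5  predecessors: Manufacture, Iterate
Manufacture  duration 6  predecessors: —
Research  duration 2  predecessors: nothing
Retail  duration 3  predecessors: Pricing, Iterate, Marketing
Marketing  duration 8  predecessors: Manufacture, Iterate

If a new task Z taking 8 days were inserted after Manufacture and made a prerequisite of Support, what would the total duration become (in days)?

Originally the job takes 20 days.
With Z inserted, Support now waits for max(PR, Iterate, Manufacture, Z).
New critical path: Manufacture→Z→Support = 6+8+7 = 21 ⇒ 21 days.

21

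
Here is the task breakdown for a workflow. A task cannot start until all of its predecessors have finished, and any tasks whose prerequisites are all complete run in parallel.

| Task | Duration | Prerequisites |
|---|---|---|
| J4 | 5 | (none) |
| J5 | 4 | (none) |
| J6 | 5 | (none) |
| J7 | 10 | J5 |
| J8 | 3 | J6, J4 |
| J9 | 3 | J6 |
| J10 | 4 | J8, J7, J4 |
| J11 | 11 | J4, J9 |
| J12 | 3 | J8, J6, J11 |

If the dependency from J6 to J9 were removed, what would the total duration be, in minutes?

With the dependency in place, J6→J9→J11→J12 = 5+3+11+3 = 22 sets the finish at 22 minutes.
Without J6→J9, J9's earliest start moves from 5 to 0.
After: J4→J11→J12 = 5+11+3 = 19 → 19 minutes.

19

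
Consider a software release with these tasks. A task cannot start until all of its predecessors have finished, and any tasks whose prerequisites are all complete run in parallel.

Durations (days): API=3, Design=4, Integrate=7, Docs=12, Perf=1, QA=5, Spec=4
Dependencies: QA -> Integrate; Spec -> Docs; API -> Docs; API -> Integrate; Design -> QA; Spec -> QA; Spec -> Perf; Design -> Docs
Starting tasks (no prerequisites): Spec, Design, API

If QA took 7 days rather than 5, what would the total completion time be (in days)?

18

The binding path is Spec→QA→Integrate = 4+5+7 = 16; finish at 16 days.
QA lies on that path, so at 7 days the path becomes 18 days.
That remains the longest chain; total 18 days.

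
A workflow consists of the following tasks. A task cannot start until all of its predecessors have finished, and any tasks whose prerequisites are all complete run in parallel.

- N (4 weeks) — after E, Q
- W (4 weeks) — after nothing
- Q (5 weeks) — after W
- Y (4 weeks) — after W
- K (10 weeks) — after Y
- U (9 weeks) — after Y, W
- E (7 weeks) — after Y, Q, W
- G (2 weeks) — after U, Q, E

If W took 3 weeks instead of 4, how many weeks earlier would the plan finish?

1

The binding path is W→Q→E→N = 4+5+7+4 = 20; finish at 20 weeks.
W lies on that path, so at 3 weeks the path becomes 19 weeks.
That remains the longest chain; total 19 weeks.
Change in finish: 19 − 20 = -1 weeks.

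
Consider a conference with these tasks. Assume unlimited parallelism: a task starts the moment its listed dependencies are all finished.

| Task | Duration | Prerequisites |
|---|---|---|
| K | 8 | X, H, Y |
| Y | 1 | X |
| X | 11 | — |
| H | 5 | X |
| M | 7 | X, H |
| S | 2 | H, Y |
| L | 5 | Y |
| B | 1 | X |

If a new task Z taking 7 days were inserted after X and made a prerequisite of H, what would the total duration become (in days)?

Originally the plan takes 24 days.
With Z inserted, H now waits for max(X, Z).
New critical path: X→Z→H→K = 11+7+5+8 = 31 ⇒ 31 days.

31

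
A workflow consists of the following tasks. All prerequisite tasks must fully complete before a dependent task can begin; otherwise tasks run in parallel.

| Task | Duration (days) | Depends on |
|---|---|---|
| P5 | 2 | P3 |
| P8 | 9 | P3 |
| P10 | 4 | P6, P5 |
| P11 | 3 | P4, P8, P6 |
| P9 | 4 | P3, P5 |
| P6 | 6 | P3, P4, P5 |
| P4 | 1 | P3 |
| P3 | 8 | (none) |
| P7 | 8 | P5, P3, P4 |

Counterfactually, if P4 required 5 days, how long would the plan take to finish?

23

The binding path is P3→P5→P6→P10 = 8+2+6+4 = 20; finish at 20 days.
P4 has 1 day of float (longest path through it is 19).
New critical path: P3→P4→P6→P10 = 8+5+6+4 = 23 ⇒ 23 days.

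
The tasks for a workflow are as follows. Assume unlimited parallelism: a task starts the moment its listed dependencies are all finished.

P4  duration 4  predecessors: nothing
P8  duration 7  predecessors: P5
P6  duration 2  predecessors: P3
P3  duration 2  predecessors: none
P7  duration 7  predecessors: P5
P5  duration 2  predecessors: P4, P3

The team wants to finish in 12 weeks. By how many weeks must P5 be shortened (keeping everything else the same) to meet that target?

Current finish: 13 weeks; target: 12.
P5 is on every critical path, so each week cut from P5 cuts the finish by one (this holds down to a finish of 12).
Need 13 − 12 = 1 week off P5 → P5 becomes 1 week, finish becomes 12.

1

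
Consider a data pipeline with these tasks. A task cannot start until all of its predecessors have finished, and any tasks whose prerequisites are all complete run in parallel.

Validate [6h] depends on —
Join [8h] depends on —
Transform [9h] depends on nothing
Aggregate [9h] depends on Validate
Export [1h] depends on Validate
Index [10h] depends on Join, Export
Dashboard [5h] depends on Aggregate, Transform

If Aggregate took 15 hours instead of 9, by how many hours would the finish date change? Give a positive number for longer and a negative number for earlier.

The binding path is Validate→Aggregate→Dashboard = 6+9+5 = 20; finish at 20 hours.
Since Aggregate is critical, the +6 change carries straight to that chain (now 26 hours).
The critical path is still Validate→Aggregate→Dashboard; finish is now 26 hours.
Change in finish: 26 − 20 = +6 hours.

6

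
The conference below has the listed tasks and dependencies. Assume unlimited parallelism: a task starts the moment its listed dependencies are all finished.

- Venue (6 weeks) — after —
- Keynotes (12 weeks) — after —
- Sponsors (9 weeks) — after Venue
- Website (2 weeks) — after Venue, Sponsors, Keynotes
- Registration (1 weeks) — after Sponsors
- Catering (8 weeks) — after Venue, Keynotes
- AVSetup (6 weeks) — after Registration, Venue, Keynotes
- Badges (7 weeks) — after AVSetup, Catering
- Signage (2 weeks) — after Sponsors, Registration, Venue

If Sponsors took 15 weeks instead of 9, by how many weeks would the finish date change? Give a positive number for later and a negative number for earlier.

6

Baseline: Venue→Sponsors→Registration→AVSetup→Badges = 6+9+1+6+7 = 29 → 29 weeks.
Sponsors lies on that path, so at 15 weeks the path becomes 35 weeks.
That remains the longest chain; total 35 weeks.
Change in finish: 35 − 29 = +6 weeks.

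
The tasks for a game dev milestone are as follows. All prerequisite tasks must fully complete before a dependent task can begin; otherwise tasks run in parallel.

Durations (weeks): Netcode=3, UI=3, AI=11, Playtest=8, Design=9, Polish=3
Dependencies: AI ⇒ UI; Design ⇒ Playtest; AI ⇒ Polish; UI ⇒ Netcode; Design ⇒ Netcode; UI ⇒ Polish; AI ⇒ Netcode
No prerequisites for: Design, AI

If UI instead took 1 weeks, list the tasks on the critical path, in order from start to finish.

Design, Playtest

Baseline: AI→UI→Netcode = 11+3+3 = 17 → 17 weeks.
UI lies on that path, so at 1 week the path becomes 15 weeks.
Now Design→Playtest = 9+8 = 17 is longest, so the finish becomes 17 weeks.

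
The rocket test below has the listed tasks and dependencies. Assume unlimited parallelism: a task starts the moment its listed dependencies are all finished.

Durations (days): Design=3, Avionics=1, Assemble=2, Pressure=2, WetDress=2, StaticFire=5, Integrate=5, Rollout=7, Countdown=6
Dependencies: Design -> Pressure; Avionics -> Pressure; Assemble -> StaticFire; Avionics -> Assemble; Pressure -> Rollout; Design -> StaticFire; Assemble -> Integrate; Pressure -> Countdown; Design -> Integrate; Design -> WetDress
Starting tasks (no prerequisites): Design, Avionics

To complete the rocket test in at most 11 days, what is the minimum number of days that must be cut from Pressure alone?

Current finish: 12 days; target: 11.
Pressure is on every critical path, so each day cut from Pressure cuts the finish by one (this holds down to a finish of 11).
Need 12 − 11 = 1 day off Pressure → Pressure becomes 1 day, finish becomes 11.

1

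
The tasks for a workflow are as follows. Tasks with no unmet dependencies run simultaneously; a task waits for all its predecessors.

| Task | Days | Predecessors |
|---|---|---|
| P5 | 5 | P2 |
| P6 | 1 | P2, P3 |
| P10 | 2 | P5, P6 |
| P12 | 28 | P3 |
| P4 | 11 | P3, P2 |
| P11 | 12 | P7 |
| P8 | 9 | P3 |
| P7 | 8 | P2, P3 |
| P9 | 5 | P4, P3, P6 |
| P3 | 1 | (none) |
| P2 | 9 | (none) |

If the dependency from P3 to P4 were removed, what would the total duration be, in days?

Before: longest chain P2→P7→P11 = 9+8+12 = 29, finish 29.
Dropping P3→P4 doesn't change P4's earliest start (9); another predecessor still binds.
New critical path: P2→P7→P11 = 9+8+12 = 29 ⇒ 29 days.

29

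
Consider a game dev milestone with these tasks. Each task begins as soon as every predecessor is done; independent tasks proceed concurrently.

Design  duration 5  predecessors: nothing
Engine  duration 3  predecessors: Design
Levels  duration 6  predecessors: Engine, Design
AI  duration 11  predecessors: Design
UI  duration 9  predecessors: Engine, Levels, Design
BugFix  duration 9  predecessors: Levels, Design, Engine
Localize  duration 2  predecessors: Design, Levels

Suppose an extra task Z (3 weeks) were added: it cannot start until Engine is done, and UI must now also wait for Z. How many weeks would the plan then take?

Originally the plan takes 23 weeks.
With Z inserted, UI now waits for max(Engine, Levels, Design, Z).
New critical path: Design→Engine→Levels→UI = 5+3+6+9 = 23 ⇒ 23 weeks.

23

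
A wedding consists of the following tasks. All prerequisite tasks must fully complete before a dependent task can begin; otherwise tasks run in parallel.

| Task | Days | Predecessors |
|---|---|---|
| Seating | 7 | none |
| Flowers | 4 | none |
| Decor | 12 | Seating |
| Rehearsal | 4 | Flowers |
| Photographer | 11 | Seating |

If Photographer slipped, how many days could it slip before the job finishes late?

Seating→Decor = 7+12 = 19 sets the makespan at 19 days.
Longest path through Photographer: 18 days (earliest finish 18, latest finish 19).
Float = 19 − 18 = 1.

1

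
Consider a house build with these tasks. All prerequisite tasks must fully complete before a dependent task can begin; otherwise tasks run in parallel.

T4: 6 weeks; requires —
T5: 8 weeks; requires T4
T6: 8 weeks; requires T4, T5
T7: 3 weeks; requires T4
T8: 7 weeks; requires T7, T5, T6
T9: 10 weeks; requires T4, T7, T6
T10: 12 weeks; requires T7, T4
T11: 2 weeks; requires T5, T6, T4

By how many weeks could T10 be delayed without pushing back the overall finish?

The longest chain is T4→T5→T6→T9 = 6+8+8+10 = 32; overall finish 32 weeks.
T10 finishes as early as 21 and must finish by 32.
Float = 32 − 21 = 11.

11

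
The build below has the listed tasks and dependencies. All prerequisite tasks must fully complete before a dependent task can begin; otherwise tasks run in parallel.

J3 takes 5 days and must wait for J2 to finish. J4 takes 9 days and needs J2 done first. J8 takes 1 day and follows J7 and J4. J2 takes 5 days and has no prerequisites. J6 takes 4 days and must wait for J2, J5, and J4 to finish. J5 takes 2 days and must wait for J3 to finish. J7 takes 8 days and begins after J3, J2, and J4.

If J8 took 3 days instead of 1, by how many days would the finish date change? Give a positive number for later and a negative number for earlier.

The binding path is J2→J4→J7→J8 = 5+9+8+1 = 23; finish at 23 days.
J8 is on the critical path; changing it to 3 makes that path 25 days.
That remains the longest chain; total 25 days.
Change in finish: 25 − 23 = +2 days.

2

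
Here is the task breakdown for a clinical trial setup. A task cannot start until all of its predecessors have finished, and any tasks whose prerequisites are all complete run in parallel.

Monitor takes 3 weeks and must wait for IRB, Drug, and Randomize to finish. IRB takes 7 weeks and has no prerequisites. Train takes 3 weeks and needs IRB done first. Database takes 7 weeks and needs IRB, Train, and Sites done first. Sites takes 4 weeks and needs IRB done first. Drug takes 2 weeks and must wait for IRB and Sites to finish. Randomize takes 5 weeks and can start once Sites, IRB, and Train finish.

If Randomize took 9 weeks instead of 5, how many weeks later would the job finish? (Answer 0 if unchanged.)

Actual critical path: IRB→Sites→Randomize→Monitor = 7+4+5+3 = 19 ⇒ 19 weeks.
Randomize is on the critical path; changing it to 9 makes that path 23 weeks.
That remains the longest chain; total 23 weeks.
Change in finish: 23 − 19 = +4 weeks.

4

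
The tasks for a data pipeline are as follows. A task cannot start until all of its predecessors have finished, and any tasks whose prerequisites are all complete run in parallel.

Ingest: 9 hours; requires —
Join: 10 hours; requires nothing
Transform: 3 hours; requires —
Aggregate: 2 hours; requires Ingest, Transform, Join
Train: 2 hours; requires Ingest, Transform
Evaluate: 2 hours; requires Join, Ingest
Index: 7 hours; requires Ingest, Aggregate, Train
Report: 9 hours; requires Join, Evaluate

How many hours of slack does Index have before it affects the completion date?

2

Critical path: Join→Evaluate→Report = 10+2+9 = 21, so the finish is 21 hours.
Longest path through Index: 19 hours (earliest finish 19, latest finish 21).
Float = 21 − 19 = 2.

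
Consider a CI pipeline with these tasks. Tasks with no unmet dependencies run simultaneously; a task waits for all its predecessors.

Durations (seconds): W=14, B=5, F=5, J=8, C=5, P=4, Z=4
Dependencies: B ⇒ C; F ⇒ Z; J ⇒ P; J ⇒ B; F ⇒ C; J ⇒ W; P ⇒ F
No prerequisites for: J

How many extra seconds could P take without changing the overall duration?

0

Critical path: J→P→F→C = 8+4+5+5 = 22, so the finish is 22 seconds.
The longest chain containing P totals 22 seconds.
Float = 22 − 22 = 0.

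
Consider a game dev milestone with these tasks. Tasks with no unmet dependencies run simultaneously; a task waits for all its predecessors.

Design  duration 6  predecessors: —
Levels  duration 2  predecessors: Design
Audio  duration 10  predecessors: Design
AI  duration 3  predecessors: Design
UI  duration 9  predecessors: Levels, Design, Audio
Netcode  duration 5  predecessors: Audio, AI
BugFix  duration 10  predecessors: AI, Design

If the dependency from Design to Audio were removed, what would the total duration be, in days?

19

Before: longest chain Design→Audio→UI = 6+10+9 = 25, finish 25.
Without Design→Audio, Audio's earliest start moves from 6 to 0.
New critical path: Design→AI→BugFix = 6+3+10 = 19 ⇒ 19 days.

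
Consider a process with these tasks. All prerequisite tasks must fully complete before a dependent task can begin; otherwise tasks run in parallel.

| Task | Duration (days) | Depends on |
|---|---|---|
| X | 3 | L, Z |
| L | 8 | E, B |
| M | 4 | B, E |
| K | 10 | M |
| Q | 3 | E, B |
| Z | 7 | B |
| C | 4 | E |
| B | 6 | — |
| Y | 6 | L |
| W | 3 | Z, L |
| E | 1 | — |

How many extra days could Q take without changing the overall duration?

The longest chain is B→M→K = 6+4+10 = 20; overall finish 20 days.
The longest chain containing Q totals 9 days.
So Q can slip 20 − 9 = 11 days.

11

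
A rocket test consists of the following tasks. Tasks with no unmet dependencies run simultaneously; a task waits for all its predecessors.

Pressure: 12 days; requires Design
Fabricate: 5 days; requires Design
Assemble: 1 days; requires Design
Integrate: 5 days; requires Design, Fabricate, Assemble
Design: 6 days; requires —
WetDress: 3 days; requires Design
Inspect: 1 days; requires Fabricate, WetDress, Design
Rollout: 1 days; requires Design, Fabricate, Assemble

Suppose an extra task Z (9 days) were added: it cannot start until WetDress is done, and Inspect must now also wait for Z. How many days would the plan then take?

19

Originally the plan takes 18 days.
With Z inserted, Inspect now waits for max(Fabricate, WetDress, Design, Z).
New critical path: Design→WetDress→Z→Inspect = 6+3+9+1 = 19 ⇒ 19 days.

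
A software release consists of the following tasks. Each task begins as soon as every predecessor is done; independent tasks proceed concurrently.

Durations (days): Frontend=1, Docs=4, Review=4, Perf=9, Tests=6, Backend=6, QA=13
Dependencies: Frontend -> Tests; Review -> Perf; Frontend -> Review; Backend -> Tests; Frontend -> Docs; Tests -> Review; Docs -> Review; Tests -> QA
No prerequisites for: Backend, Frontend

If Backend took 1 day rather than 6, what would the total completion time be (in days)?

20

Actual critical path: Backend→Tests→Review→Perf = 6+6+4+9 = 25 ⇒ 25 days.
Since Backend is critical, the -5 change carries straight to that chain (now 20 days).
The critical path is still Backend→Tests→Review→Perf; finish is now 20 days.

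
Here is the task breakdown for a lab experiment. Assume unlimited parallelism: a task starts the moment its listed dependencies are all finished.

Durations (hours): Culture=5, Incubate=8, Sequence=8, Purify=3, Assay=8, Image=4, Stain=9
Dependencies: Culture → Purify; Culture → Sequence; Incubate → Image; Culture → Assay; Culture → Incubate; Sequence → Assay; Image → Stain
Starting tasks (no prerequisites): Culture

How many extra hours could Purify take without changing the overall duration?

18

The longest chain is Culture→Incubate→Image→Stain = 5+8+4+9 = 26; overall finish 26 hours.
The longest chain containing Purify totals 8 hours.
So Purify can slip 26 − 8 = 18 hours.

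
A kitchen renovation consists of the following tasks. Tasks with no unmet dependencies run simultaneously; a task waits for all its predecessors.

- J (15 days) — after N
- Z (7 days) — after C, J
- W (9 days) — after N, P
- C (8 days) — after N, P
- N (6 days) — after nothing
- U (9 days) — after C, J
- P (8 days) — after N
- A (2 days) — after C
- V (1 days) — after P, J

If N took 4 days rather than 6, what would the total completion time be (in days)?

29

As given, the longest chain is N→P→C→U = 6+8+8+9 = 31, so the finish is 31 days.
N lies on that path, so at 4 days the path becomes 29 days.
No other chain overtakes it, so the finish is 29 days.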